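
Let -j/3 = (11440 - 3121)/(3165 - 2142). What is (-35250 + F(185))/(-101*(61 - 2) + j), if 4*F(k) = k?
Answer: 48017915/8161352 ≈ 5.8836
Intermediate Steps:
j = -8319/341 (j = -3*(11440 - 3121)/(3165 - 2142) = -24957/1023 = -3*2773/341 = -8319/341 ≈ -24.396)
F(k) = k/4
(-35250 + F(185))/(-101*(61 - 2) + j) = (-35250 + (1/4)*185)/(-101*(61 - 2) - 8319/341) = (-35250 + 185/4)/(-101*59 - 8319/341) = -140815/(4*(-5959 - 8319/341)) = -140815/(4*(-2040338/341)) = -140815/4*(-341/2040338) = 48017915/8161352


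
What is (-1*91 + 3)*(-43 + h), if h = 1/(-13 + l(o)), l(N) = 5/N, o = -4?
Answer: 216040/57 ≈ 3790.2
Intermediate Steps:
h = -4/57 (h = 1/(-13 + 5/(-4)) = 1/(-13 + 5*(-¼)) = 1/(-13 - 5/4) = 1/(-57/4) = -4/57 ≈ -0.070175)
(-1*91 + 3)*(-43 + h) = (-1*91 + 3)*(-43 - 4/57) = (-91 + 3)*(-2455/57) = -88*(-2455/57) = 216040/57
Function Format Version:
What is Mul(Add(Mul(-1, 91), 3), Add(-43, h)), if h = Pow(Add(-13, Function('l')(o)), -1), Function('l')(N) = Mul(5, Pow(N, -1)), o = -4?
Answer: Rational(216040, 57) ≈ 3790.2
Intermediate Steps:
h = Rational(-4, 57) (h = Pow(Add(-13, Mul(5, Pow(-4, -1))), -1) = Pow(Add(-13, Mul(5, Rational(-1, 4))), -1) = Pow(Add(-13, Rational(-5, 4)), -1) = Pow(Rational(-57, 4), -1) = Rational(-4, 57) ≈ -0.070175)
Mul(Add(Mul(-1, 91), 3), Add(-43, h)) = Mul(Add(Mul(-1, 91), 3), Add(-43, Rational(-4, 57))) = Mul(Add(-91, 3), Rational(-2455, 57)) = Mul(-88, Rational(-2455, 57)) = Rational(216040, 57)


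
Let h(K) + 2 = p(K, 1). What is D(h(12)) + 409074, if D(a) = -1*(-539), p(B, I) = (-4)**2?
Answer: 409613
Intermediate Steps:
p(B, I) = 16
h(K) = 14 (h(K) = -2 + 16 = 14)
D(a) = 539
D(h(12)) + 409074 = 539 + 409074 = 409613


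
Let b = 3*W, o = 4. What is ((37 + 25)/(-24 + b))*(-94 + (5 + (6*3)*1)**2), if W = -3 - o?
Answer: -1798/3 ≈ -599.33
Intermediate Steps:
W = -7 (W = -3 - 1*4 = -3 - 4 = -7)
b = -21 (b = 3*(-7) = -21)
((37 + 25)/(-24 + b))*(-94 + (5 + (6*3)*1)**2) = ((37 + 25)/(-24 - 21))*(-94 + (5 + (6*3)*1)**2) = (62/(-45))*(-94 + (5 + 18*1)**2) = (62*(-1/45))*(-94 + (5 + 18)**2) = -62*(-94 + 23**2)/45 = -62*(-94 + 529)/45 = -62/45*435 = -1798/3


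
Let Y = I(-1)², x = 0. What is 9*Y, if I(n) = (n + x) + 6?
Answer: 225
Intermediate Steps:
I(n) = 6 + n (I(n) = (n + 0) + 6 = n + 6 = 6 + n)
Y = 25 (Y = (6 - 1)² = 5² = 25)
9*Y = 9*25 = 225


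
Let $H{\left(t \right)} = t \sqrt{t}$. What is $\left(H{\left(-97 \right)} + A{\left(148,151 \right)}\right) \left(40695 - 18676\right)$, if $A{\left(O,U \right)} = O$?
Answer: $3258812 - 2135843 i \sqrt{97} \approx 3.2588 \cdot 10^{6} - 2.1036 \cdot 10^{7} i$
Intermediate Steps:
$H{\left(t \right)} = t^{\frac{3}{2}}$
$\left(H{\left(-97 \right)} + A{\left(148,151 \right)}\right) \left(40695 - 18676\right) = \left(\left(-97\right)^{\frac{3}{2}} + 148\right) \left(40695 - 18676\right) = \left(- 97 i \sqrt{97} + 148\right) 22019 = \left(148 - 97 i \sqrt{97}\right) 22019 = 3258812 - 2135843 i \sqrt{97}$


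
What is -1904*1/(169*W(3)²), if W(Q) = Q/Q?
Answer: -1904/169 ≈ -11.266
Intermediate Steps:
W(Q) = 1
-1904*1/(169*W(3)²) = -1904/((1*(-13))²) = -1904/((-13)²) = -1904/169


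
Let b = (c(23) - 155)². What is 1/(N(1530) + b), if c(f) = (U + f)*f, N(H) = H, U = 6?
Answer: 1/263674 ≈ 3.7926e-6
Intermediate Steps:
c(f) = f*(6 + f) (c(f) = (6 + f)*f = f*(6 + f))
b = 262144 (b = (23*(6 + 23) - 155)² = (23*29 - 155)² = (667 - 155)² = 512² = 262144)
1/(N(1530) + b) = 1/(1530 + 262144) = 1/263674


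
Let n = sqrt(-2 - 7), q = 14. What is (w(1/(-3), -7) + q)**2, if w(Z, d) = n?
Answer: 187 + 84*I ≈ 187.0 + 84.0*I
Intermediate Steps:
n = 3*I (n = sqrt(-9) = 3*I ≈ 3.0*I)
w(Z, d) = 3*I
(w(1/(-3), -7) + q)**2 = (3*I + 14)**2 = (14 + 3*I)**2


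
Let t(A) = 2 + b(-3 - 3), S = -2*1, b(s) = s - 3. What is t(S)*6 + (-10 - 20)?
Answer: -72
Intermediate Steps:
b(s) = -3 + s
S = -2
t(A) = -7 (t(A) = 2 + (-3 + (-3 - 3)) = 2 + (-3 - 6) = 2 - 9 = -7)
t(S)*6 + (-10 - 20) = -7*6 + (-10 - 20) = -42 - 30 = -72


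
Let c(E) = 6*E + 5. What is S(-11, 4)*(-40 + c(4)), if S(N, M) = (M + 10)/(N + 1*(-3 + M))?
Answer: 77/5 ≈ 15.400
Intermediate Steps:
S(N, M) = (10 + M)/(-3 + M + N) (S(N, M) = (10 + M)/(N + (-3 + M)) = (10 + M)/(-3 + M + N))
c(E) = 5 + 6*E
S(-11, 4)*(-40 + c(4)) = ((10 + 4)/(-3 + 4 - 11))*(-40 + (5 + 6*4)) = (14/(-10))*(-40 + (5 + 24)) = (-⅒*14)*(-40 + 29) = -7/5*(-11) = 77/5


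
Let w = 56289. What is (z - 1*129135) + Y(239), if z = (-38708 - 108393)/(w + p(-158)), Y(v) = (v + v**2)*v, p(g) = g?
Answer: 762253500454/56131 ≈ 1.3580e+7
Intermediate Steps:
Y(v) = v*(v + v**2)
z = -147101/56131 (z = (-38708 - 108393)/(56289 - 158) = -147101/56131 ≈ -2.6207)
(z - 1*129135) + Y(239) = (-147101/56131 - 1*129135) + 239**2*(1 + 239) = (-147101/56131 - 129135) + 57121*240 = -7248623786/56131 + 13709040 = 762253500454/56131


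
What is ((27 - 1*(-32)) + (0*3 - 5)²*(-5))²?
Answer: 4356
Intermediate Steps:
((27 - 1*(-32)) + (0*3 - 5)²*(-5))² = ((27 + 32) + (0 - 5)²*(-5))² = (59 + (-5)²*(-5))² = (59 + 25*(-5))² = (59 - 125)² = (-66)² = 4356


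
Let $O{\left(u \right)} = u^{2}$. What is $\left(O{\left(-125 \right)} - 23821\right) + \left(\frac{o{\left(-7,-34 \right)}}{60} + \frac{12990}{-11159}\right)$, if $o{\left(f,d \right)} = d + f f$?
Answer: $- \frac{365877457}{44636} \approx -8196.9$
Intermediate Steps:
$o{\left(f,d \right)} = d + f^{2}$
$\left(O{\left(-125 \right)} - 23821\right) + \left(\frac{o{\left(-7,-34 \right)}}{60} + \frac{12990}{-11159}\right) = \left(\left(-125\right)^{2} - 23821\right) + \left(\frac{-34 + \left(-7\right)^{2}}{60} + \frac{12990}{-11159}\right) = \left(15625 - 23821\right) + \left(\left(-34 + 49\right) \frac{1}{60} + 12990 \left(- \frac{1}{11159}\right)\right) = -8196 + \left(15 \cdot \frac{1}{60} - \frac{12990}{11159}\right) = -8196 + \left(\frac{1}{4} - \frac{12990}{11159}\right) = -8196 - \frac{40801}{44636} = - \frac{365877457}{44636}$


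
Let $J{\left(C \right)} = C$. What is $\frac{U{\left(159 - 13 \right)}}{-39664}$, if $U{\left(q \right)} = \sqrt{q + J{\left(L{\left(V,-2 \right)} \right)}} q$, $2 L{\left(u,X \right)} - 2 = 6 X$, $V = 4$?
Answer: $- \frac{73 \sqrt{141}}{19832} \approx -0.043709$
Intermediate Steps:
$L{\left(u,X \right)} = 1 + 3 X$ ($L{\left(u,X \right)} = 1 + \frac{6 X}{2} = 1 + 3 X$)
$U{\left(q \right)} = q \sqrt{-5 + q}$ ($U{\left(q \right)} = \sqrt{q + \left(1 + 3 \left(-2\right)\right)} q = \sqrt{q + \left(1 - 6\right)} q = \sqrt{q - 5} q = \sqrt{-5 + q} q = q \sqrt{-5 + q}$)
$\frac{U{\left(159 - 13 \right)}}{-39664} = \frac{\left(159 - 13\right) \sqrt{-5 + \left(159 - 13\right)}}{-39664} = \left(159 - 13\right) \sqrt{-5 + \left(159 - 13\right)} \left(- \frac{1}{39664}\right) = 146 \sqrt{-5 + 146} \left(- \frac{1}{39664}\right) = 146 \sqrt{141} \left(- \frac{1}{39664}\right) = - \frac{73 \sqrt{141}}{19832}$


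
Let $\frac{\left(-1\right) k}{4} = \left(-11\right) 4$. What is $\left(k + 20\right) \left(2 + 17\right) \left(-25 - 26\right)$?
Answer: $-189924$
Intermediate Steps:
$k = 176$ ($k = - 4 \left(\left(-11\right) 4\right) = \left(-4\right) \left(-44\right) = 176$)
$\left(k + 20\right) \left(2 + 17\right) \left(-25 - 26\right) = \left(176 + 20\right) \left(2 + 17\right) \left(-25 - 26\right) = 196 \cdot 19 \left(-51\right) = 3724 \left(-51\right) = -189924$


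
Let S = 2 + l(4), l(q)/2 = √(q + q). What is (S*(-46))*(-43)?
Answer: 3956 + 7912*√2 ≈ 15145.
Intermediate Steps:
l(q) = 2*√2*√q (l(q) = 2*√(q + q) = 2*√(2*q) = 2*(√2*√q) = 2*√2*√q)
S = 2 + 4*√2 (S = 2 + 2*√2*√4 = 2 + 2*√2*2 = 2 + 4*√2 ≈ 7.6569)
(S*(-46))*(-43) = ((2 + 4*√2)*(-46))*(-43) = (-92 - 184*√2)*(-43) = 3956 + 7912*√2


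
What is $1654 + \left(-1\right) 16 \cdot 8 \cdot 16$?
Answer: $-394$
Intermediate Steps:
$1654 + \left(-1\right) 16 \cdot 8 \cdot 16 = 1654 + \left(-16\right) 8 \cdot 16 = 1654 - 2048 = -394$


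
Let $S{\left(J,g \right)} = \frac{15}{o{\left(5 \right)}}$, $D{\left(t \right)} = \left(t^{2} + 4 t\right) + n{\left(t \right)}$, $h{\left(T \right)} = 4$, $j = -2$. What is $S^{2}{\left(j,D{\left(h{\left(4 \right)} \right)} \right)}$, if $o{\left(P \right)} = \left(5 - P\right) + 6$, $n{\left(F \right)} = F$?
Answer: $\frac{25}{4} \approx 6.25$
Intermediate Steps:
$D{\left(t \right)} = t^{2} + 5 t$ ($D{\left(t \right)} = \left(t^{2} + 4 t\right) + t = t^{2} + 5 t$)
$o{\left(P \right)} = 11 - P$
$S{\left(J,g \right)} = \frac{5}{2}$ ($S{\left(J,g \right)} = \frac{15}{11 - 5} = \frac{15}{6} = 15 \cdot \frac{1}{6} = \frac{5}{2}$)
$S^{2}{\left(j,D{\left(h{\left(4 \right)} \right)} \right)} = \left(\frac{5}{2}\right)^{2} = \frac{25}{4}$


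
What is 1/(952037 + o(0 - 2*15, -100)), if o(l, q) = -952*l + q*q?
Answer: 1/990597 ≈ 1.0095e-6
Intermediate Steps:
o(l, q) = q² - 952*l (o(l, q) = -952*l + q² = q² - 952*l)
1/(952037 + o(0 - 2*15, -100)) = 1/(952037 + ((-100)² - 952*(0 - 2*15))) = 1/(952037 + (10000 - 952*(0 - 30))) = 1/(952037 + (10000 - 952*(-30))) = 1/(952037 + (10000 + 28560)) = 1/(952037 + 38560) = 1/990597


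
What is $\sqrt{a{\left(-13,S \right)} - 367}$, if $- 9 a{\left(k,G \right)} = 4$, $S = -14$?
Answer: $\frac{i \sqrt{3307}}{3} \approx 19.169 i$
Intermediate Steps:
$a{\left(k,G \right)} = - \frac{4}{9}$ ($a{\left(k,G \right)} = \left(- \frac{1}{9}\right) 4 = - \frac{4}{9}$)
$\sqrt{a{\left(-13,S \right)} - 367} = \sqrt{- \frac{4}{9} - 367} = \sqrt{- \frac{3307}{9}} = \frac{i \sqrt{3307}}{3}$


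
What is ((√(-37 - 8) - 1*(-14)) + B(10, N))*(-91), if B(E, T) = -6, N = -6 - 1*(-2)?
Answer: -728 - 273*I*√5 ≈ -728.0 - 610.45*I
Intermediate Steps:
N = -4 (N = -6 + 2 = -4)
((√(-37 - 8) - 1*(-14)) + B(10, N))*(-91) = ((√(-37 - 8) - 1*(-14)) - 6)*(-91) = ((√(-45) + 14) - 6)*(-91) = ((3*I*√5 + 14) - 6)*(-91) = ((14 + 3*I*√5) - 6)*(-91) = (8 + 3*I*√5)*(-91) = -728 - 273*I*√5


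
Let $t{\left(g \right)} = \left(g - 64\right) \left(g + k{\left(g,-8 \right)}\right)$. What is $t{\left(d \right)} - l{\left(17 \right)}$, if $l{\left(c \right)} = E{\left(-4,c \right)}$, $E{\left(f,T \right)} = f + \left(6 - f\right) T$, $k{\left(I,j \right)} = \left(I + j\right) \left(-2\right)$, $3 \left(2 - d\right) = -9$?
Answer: $-815$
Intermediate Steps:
$d = 5$ ($d = 2 - -3 = 2 + 3 = 5$)
$k{\left(I,j \right)} = - 2 I - 2 j$
$E{\left(f,T \right)} = f + T \left(6 - f\right)$
$l{\left(c \right)} = -4 + 10 c$ ($l{\left(c \right)} = -4 + 6 c - c \left(-4\right) = -4 + 6 c + 4 c = -4 + 10 c$)
$t{\left(g \right)} = \left(-64 + g\right) \left(16 - g\right)$ ($t{\left(g \right)} = \left(g - 64\right) \left(g - \left(-16 + 2 g\right)\right) = \left(-64 + g\right) \left(g - \left(-16 + 2 g\right)\right) = \left(-64 + g\right) \left(16 - g\right)$)
$t{\left(d \right)} - l{\left(17 \right)} = \left(-1024 - 5^{2} + 80 \cdot 5\right) - \left(-4 + 10 \cdot 17\right) = \left(-1024 - 25 + 400\right) - \left(-4 + 170\right) = \left(-1024 - 25 + 400\right) - 166 = -649 - 166 = -815$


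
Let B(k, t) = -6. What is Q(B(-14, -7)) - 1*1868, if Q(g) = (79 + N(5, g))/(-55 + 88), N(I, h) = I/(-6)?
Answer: -369395/198 ≈ -1865.6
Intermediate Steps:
N(I, h) = -I/6 (N(I, h) = I*(-⅙) = -I/6)
Q(g) = 469/198 (Q(g) = (79 - ⅙*5)/(-55 + 88) = (79 - ⅚)/33 = (469/6)*(1/33) = 469/198)
Q(B(-14, -7)) - 1*1868 = 469/198 - 1*1868 = 469/198 - 1868 = -369395/198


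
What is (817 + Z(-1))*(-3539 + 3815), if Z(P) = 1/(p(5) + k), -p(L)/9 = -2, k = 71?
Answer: 20069064/89 ≈ 2.2550e+5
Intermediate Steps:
p(L) = 18 (p(L) = -9*(-2) = 18)
Z(P) = 1/89 (Z(P) = 1/(18 + 71) = 1/89)
(817 + Z(-1))*(-3539 + 3815) = (817 + 1/89)*(-3539 + 3815) = (72714/89)*276 = 20069064/89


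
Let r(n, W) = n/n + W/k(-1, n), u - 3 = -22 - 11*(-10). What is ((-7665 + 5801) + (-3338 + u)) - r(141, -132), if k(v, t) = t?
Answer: -240220/47 ≈ -5111.1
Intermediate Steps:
u = 91 (u = 3 + (-22 - 11*(-10)) = 3 + (-22 + 110) = 3 + 88 = 91)
r(n, W) = 1 + W/n (r(n, W) = n/n + W/n = 1 + W/n)
((-7665 + 5801) + (-3338 + u)) - r(141, -132) = ((-7665 + 5801) + (-3338 + 91)) - (-132 + 141)/141 = (-1864 - 3247) - 9/141 = -5111 - 1*3/47 = -5111 - 3/47 = -240220/47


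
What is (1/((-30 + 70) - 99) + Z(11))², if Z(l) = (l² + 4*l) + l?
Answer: 107806689/3481 ≈ 30970.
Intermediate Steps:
Z(l) = l² + 5*l
(1/((-30 + 70) - 99) + Z(11))² = (1/((-30 + 70) - 99) + 11*(5 + 11))² = (1/(40 - 99) + 11*16)² = (1/(-59) + 176)² = (-1/59 + 176)² = (10383/59)² = 107806689/3481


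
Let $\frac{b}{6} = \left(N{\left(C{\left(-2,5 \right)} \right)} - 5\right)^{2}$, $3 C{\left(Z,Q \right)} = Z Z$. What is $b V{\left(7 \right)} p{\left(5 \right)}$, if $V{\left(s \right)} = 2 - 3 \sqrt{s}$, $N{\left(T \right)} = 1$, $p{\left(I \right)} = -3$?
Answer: $-576 + 864 \sqrt{7} \approx 1709.9$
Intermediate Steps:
$C{\left(Z,Q \right)} = \frac{Z^{2}}{3}$ ($C{\left(Z,Q \right)} = \frac{Z Z}{3} = \frac{Z^{2}}{3}$)
$b = 96$ ($b = 6 \left(1 - 5\right)^{2} = 6 \left(-4\right)^{2} = 6 \cdot 16 = 96$)
$b V{\left(7 \right)} p{\left(5 \right)} = 96 \left(2 - 3 \sqrt{7}\right) \left(-3\right) = \left(192 - 288 \sqrt{7}\right) \left(-3\right) = -576 + 864 \sqrt{7}$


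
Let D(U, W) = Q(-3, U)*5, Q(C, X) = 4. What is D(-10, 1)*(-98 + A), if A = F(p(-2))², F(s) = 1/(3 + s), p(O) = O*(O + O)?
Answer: -237140/121 ≈ -1959.8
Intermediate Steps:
p(O) = 2*O² (p(O) = O*(2*O) = 2*O²)
D(U, W) = 20 (D(U, W) = 4*5 = 20)
A = 1/121 (A = (1/(3 + 2*(-2)²))² = (1/(3 + 2*4))² = (1/(3 + 8))² = (1/11)² = 1/121 ≈ 0.0082645)
D(-10, 1)*(-98 + A) = 20*(-98 + 1/121) = 20*(-11857/121) = -237140/121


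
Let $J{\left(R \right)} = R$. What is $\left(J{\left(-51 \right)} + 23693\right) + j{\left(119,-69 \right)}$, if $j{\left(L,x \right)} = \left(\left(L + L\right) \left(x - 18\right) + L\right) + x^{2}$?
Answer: $7816$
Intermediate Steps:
$j{\left(L,x \right)} = L + x^{2} + 2 L \left(-18 + x\right)$ ($j{\left(L,x \right)} = \left(2 L \left(-18 + x\right) + L\right) + x^{2} = \left(L + 2 L \left(-18 + x\right)\right) + x^{2} = L + x^{2} + 2 L \left(-18 + x\right)$)
$\left(J{\left(-51 \right)} + 23693\right) + j{\left(119,-69 \right)} = \left(-51 + 23693\right) + \left(\left(-69\right)^{2} - 4165 + 2 \cdot 119 \left(-69\right)\right) = 23642 - 15826 = 7816$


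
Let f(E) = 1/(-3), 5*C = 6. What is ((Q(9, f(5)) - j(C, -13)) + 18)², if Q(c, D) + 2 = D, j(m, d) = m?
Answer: 47089/225 ≈ 209.28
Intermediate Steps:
C = 6/5 (C = (⅕)*6 = 6/5 ≈ 1.2000)
f(E) = -⅓
Q(c, D) = -2 + D
((Q(9, f(5)) - j(C, -13)) + 18)² = (((-2 - ⅓) - 1*6/5) + 18)² = ((-7/3 - 6/5) + 18)² = (-53/15 + 18)² = (217/15)² = 47089/225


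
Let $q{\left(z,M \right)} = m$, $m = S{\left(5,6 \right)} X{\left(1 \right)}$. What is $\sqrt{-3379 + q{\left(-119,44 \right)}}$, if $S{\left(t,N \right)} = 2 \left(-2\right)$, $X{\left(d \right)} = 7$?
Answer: $i \sqrt{3407} \approx 58.37 i$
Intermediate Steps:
$S{\left(t,N \right)} = -4$
$m = -28$ ($m = \left(-4\right) 7 = -28$)
$q{\left(z,M \right)} = -28$
$\sqrt{-3379 + q{\left(-119,44 \right)}} = \sqrt{-3379 - 28} = \sqrt{-3407} = i \sqrt{3407}$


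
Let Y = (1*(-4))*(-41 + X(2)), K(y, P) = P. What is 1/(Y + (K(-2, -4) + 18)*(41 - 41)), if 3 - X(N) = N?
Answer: 1/160 ≈ 0.0062500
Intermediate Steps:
X(N) = 3 - N
Y = 160 (Y = (1*(-4))*(-41 + (3 - 1*2)) = -4*(-41 + (3 - 2)) = -4*(-41 + 1) = -4*(-40) = 160)
1/(Y + (K(-2, -4) + 18)*(41 - 41)) = 1/(160 + (-4 + 18)*(41 - 41)) = 1/(160 + 14*0) = 1/(160 + 0) = 1/160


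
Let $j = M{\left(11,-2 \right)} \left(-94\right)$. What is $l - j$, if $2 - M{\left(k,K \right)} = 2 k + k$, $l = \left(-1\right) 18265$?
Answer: $-21179$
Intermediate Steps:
$l = -18265$
$M{\left(k,K \right)} = 2 - 3 k$ ($M{\left(k,K \right)} = 2 - \left(2 k + k\right) = 2 - 3 k$)
$j = 2914$ ($j = \left(2 - 33\right) \left(-94\right) = \left(-31\right) \left(-94\right) = 2914$)
$l - j = -18265 - 2914 = -21179$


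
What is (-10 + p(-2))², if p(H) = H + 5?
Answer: 49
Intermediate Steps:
p(H) = 5 + H
(-10 + p(-2))² = (-10 + (5 - 2))² = (-10 + 3)² = (-7)² = 49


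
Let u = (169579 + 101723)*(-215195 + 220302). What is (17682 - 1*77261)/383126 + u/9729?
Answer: 176945185190491/1242477618 ≈ 1.4241e+5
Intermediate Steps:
u = 1385539314 (u = 271302*5107 = 1385539314)
(17682 - 1*77261)/383126 + u/9729 = (17682 - 1*77261)/383126 + 1385539314/9729 = (17682 - 77261)*(1/383126) + 1385539314*(1/9729) = -59579*1/383126 + 461846438/3243 = -59579/383126 + 461846438/3243 = 176945185190491/1242477618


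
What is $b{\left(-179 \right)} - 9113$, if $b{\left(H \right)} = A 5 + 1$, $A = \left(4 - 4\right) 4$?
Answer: $-9112$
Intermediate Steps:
$A = 0$ ($A = 0 \cdot 4 = 0$)
$b{\left(H \right)} = 1$ ($b{\left(H \right)} = 0 \cdot 5 + 1 = 0 + 1 = 1$)
$b{\left(-179 \right)} - 9113 = 1 - 9113 = -9112$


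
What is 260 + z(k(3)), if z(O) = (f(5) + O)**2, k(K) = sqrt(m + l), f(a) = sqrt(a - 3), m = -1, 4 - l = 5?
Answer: 260 + 4*I ≈ 260.0 + 4.0*I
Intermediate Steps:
l = -1 (l = 4 - 1*5 = 4 - 5 = -1)
f(a) = sqrt(-3 + a)
k(K) = I*sqrt(2) (k(K) = sqrt(-1 - 1) = sqrt(-2) = I*sqrt(2))
z(O) = (O + sqrt(2))**2 (z(O) = (sqrt(-3 + 5) + O)**2 = (sqrt(2) + O)**2 = (O + sqrt(2))**2)
260 + z(k(3)) = 260 + (I*sqrt(2) + sqrt(2))**2 = 260 + (sqrt(2) + I*sqrt(2))**2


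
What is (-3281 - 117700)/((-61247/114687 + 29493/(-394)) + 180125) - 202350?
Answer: -1646293455560082468/8135843779741 ≈ -2.0235e+5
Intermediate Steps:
(-3281 - 117700)/((-61247/114687 + 29493/(-394)) + 180125) - 202350 = -120981/((-61247*1/114687 + 29493*(-1/394)) + 180125) - 202350 = -120981/((-61247/114687 - 29493/394) + 180125) - 202350 = -120981/(-3406595009/45186678 + 180125) - 202350 = -120981/8135843779741/45186678 - 202350 = -120981*45186678/8135843779741 - 202350 = -5466729491118/8135843779741 - 202350 = -1646293455560082468/8135843779741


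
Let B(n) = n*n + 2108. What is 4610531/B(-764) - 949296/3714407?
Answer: 16569287226133/2175914478228 ≈ 7.6149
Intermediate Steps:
B(n) = 2108 + n² (B(n) = n² + 2108 = 2108 + n²)
4610531/B(-764) - 949296/3714407 = 4610531/(2108 + (-764)²) - 949296/3714407 = 4610531/(2108 + 583696) - 949296*1/3714407 = 4610531/585804 - 949296/3714407 = 16569287226133/2175914478228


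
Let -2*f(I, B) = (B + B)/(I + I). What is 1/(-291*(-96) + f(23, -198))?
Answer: 23/642627 ≈ 3.5791e-5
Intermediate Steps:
f(I, B) = -B/(2*I) (f(I, B) = -(B + B)/(2*(I + I)) = -2*B/(2*(2*I)) = -2*B*1/(2*I)/2 = -B/(2*I))
1/(-291*(-96) + f(23, -198)) = 1/(-291*(-96) - ½*(-198)/23) = 1/(27936 - ½*(-198)*1/23) = 1/(27936 + 99/23) = 1/(642627/23) = 23/642627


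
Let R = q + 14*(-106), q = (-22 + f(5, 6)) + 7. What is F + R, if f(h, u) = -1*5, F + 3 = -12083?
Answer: -13590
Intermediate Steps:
F = -12086 (F = -3 - 12083 = -12086)
f(h, u) = -5
q = -20 (q = (-22 - 5) + 7 = -27 + 7 = -20)
R = -1504 (R = -20 + 14*(-106) = -20 - 1484 = -1504)
F + R = -12086 - 1504 = -13590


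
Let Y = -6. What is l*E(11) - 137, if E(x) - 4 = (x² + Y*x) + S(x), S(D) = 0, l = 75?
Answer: 4288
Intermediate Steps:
E(x) = 4 + x² - 6*x (E(x) = 4 + ((x² - 6*x) + 0) = 4 + (x² - 6*x) = 4 + x² - 6*x)
l*E(11) - 137 = 75*(4 + 11² - 6*11) - 137 = 75*(4 + 121 - 66) - 137 = 75*59 - 137 = 4425 - 137 = 4288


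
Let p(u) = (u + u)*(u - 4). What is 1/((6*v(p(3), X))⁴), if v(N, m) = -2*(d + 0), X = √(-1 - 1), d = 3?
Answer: 1/1679616 ≈ 5.9537e-7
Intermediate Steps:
p(u) = 2*u*(-4 + u) (p(u) = (2*u)*(-4 + u) = 2*u*(-4 + u))
X = I*√2 (X = √(-2) = I*√2 ≈ 1.4142*I)
v(N, m) = -6 (v(N, m) = -2*(3 + 0) = -2*3 = -6)
1/((6*v(p(3), X))⁴) = 1/((6*(-6))⁴) = 1/((-36)⁴) = 1/1679616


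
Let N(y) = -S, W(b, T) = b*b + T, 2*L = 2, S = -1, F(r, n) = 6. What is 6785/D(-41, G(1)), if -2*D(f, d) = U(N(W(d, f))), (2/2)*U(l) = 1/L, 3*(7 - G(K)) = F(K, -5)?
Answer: -13570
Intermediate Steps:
L = 1 (L = (½)*2 = 1)
W(b, T) = T + b² (W(b, T) = b² + T = T + b²)
N(y) = 1 (N(y) = -1*(-1) = 1)
G(K) = 5 (G(K) = 7 - ⅓*6 = 7 - 2 = 5)
U(l) = 1 (U(l) = 1/1 = 1)
D(f, d) = -½ (D(f, d) = -½*1 = -½)
6785/D(-41, G(1)) = 6785/(-½) = 6785*(-2) = -13570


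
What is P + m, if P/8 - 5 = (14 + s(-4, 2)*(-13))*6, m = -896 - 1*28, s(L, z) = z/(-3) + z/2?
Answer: -420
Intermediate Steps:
s(L, z) = z/6 (s(L, z) = z*(-⅓) + z*(½) = -z/3 + z/2 = z/6)
m = -924 (m = -896 - 28 = -924)
P = 504 (P = 40 + 8*((14 + ((⅙)*2)*(-13))*6) = 40 + 8*((14 + (⅓)*(-13))*6) = 40 + 8*((14 - 13/3)*6) = 40 + 8*((29/3)*6) = 40 + 8*58 = 40 + 464 = 504)
P + m = 504 - 924 = -420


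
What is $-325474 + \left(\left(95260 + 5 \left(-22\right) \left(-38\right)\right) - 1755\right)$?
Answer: $-227789$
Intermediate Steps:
$-325474 + \left(\left(95260 + 5 \left(-22\right) \left(-38\right)\right) - 1755\right) = -325474 + \left(\left(95260 - -4180\right) - 1755\right) = -325474 + \left(\left(95260 + 4180\right) - 1755\right) = -325474 + \left(99440 - 1755\right) = -325474 + 97685 = -227789$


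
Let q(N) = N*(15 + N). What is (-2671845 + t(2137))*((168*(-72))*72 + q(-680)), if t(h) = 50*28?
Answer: 1118147366840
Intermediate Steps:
t(h) = 1400
(-2671845 + t(2137))*((168*(-72))*72 + q(-680)) = (-2671845 + 1400)*((168*(-72))*72 - 680*(15 - 680)) = -2670445*(-12096*72 - 680*(-665)) = -2670445*(-870912 + 452200) = -2670445*(-418712) = 1118147366840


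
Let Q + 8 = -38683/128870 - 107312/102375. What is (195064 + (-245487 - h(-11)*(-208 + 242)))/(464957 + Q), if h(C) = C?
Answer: -18865707792750/175259576297191 ≈ -0.10764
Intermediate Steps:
Q = -3523828559/376944750 (Q = -8 + (-38683/128870 - 107312/102375) = -8 - 508270559/376944750 = -3523828559/376944750 ≈ -9.3484)
(195064 + (-245487 - h(-11)*(-208 + 242)))/(464957 + Q) = (195064 + (-245487 - (-11)*(-208 + 242)))/(464957 - 3523828559/376944750) = (195064 + (-245487 - (-11)*34))/(175259576297191/376944750) = (195064 + (-245487 - 1*(-374)))*(376944750/175259576297191) = (195064 + (-245487 + 374))*(376944750/175259576297191) = (195064 - 245113)*(376944750/175259576297191) = -50049*376944750/175259576297191 = -18865707792750/175259576297191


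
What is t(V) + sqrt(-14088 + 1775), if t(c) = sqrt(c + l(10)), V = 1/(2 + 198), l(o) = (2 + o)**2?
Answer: sqrt(57602)/20 + I*sqrt(12313) ≈ 12.0 + 110.96*I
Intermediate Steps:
V = 1/200 ≈ 0.0050000
t(c) = sqrt(144 + c) (t(c) = sqrt(c + (2 + 10)**2) = sqrt(c + 12**2) = sqrt(c + 144) = sqrt(144 + c))
t(V) + sqrt(-14088 + 1775) = sqrt(144 + 1/200) + sqrt(-14088 + 1775) = sqrt(28801/200) + sqrt(-12313) = sqrt(57602)/20 + I*sqrt(12313)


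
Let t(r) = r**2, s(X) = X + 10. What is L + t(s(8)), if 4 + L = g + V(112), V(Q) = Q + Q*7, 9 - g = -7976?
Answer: 9201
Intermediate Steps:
g = 7985 (g = 9 - 1*(-7976) = 9 + 7976 = 7985)
s(X) = 10 + X
V(Q) = 8*Q (V(Q) = Q + 7*Q = 8*Q)
L = 8877 (L = -4 + (7985 + 8*112) = -4 + (7985 + 896) = -4 + 8881 = 8877)
L + t(s(8)) = 8877 + (10 + 8)**2 = 8877 + 18**2 = 8877 + 324 = 9201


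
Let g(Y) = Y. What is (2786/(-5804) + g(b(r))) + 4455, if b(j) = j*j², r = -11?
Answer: 9064455/2902 ≈ 3123.5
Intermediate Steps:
b(j) = j³
(2786/(-5804) + g(b(r))) + 4455 = (2786/(-5804) + (-11)³) + 4455 = (2786*(-1/5804) - 1331) + 4455 = (-1393/2902 - 1331) + 4455 = -3863955/2902 + 4455 = 9064455/2902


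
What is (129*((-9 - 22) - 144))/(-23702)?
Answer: 3225/3386 ≈ 0.95245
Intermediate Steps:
(129*((-9 - 22) - 144))/(-23702) = (129*(-31 - 144))*(-1/23702) = (129*(-175))*(-1/23702) = -22575*(-1/23702) = 3225/3386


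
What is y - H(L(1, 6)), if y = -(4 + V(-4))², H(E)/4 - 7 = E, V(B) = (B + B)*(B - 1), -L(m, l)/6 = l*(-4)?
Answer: -2540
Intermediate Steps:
L(m, l) = 24*l (L(m, l) = -6*l*(-4) = -(-24)*l = 24*l)
V(B) = 2*B*(-1 + B) (V(B) = (2*B)*(-1 + B) = 2*B*(-1 + B))
H(E) = 28 + 4*E
y = -1936 (y = -(4 + 2*(-4)*(-1 - 4))² = -(4 + 2*(-4)*(-5))² = -(4 + 40)² = -1*44² = -1*1936 = -1936)
y - H(L(1, 6)) = -1936 - (28 + 4*(24*6)) = -1936 - (28 + 4*144) = -1936 - (28 + 576) = -1936 - 1*604 = -1936 - 604 = -2540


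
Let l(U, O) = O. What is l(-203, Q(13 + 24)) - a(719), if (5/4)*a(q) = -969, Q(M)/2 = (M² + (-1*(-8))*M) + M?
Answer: 20896/5 ≈ 4179.2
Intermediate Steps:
Q(M) = 2*M² + 18*M (Q(M) = 2*((M² + (-1*(-8))*M) + M) = 2*((M² + 8*M) + M) = 2*(M² + 9*M) = 2*M² + 18*M)
a(q) = -3876/5 (a(q) = (⅘)*(-969) = -3876/5)
l(-203, Q(13 + 24)) - a(719) = 2*(13 + 24)*(9 + (13 + 24)) - 1*(-3876/5) = 2*37*(9 + 37) + 3876/5 = 2*37*46 + 3876/5 = 3404 + 3876/5 = 20896/5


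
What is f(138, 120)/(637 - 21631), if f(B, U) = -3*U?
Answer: 60/3499 ≈ 0.017148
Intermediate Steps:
f(138, 120)/(637 - 21631) = (-3*120)/(637 - 21631) = -360/(-20994) = -360*(-1/20994) = 60/3499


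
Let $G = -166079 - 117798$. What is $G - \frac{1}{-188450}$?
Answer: $- \frac{53496620649}{188450} \approx -2.8388 \cdot 10^{5}$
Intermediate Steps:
$G = -283877$ ($G = -166079 - 117798 = -283877$)
$G - \frac{1}{-188450} = -283877 - \frac{1}{-188450} = -283877 - - \frac{1}{188450} = -283877 + \frac{1}{188450} = - \frac{53496620649}{188450}$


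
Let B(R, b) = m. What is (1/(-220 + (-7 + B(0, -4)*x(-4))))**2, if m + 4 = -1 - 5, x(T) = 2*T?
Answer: 1/21609 ≈ 4.6277e-5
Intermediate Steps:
m = -10 (m = -4 + (-1 - 5) = -4 - 6 = -10)
B(R, b) = -10
(1/(-220 + (-7 + B(0, -4)*x(-4))))**2 = (1/(-220 + (-7 - 20*(-4))))**2 = (1/(-220 + (-7 - 10*(-8))))**2 = (1/(-220 + (-7 + 80)))**2 = (1/(-220 + 73))**2 = (1/(-147))**2 = (-1/147)**2 = 1/21609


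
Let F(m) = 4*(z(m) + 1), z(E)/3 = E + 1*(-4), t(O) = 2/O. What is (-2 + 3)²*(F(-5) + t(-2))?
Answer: -105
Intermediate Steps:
z(E) = -12 + 3*E (z(E) = 3*(E + 1*(-4)) = 3*(E - 4) = 3*(-4 + E) = -12 + 3*E)
F(m) = -44 + 12*m (F(m) = 4*((-12 + 3*m) + 1) = 4*(-11 + 3*m) = -44 + 12*m)
(-2 + 3)²*(F(-5) + t(-2)) = (-2 + 3)²*((-44 + 12*(-5)) + 2/(-2)) = 1²*((-44 - 60) + 2*(-½)) = 1*(-104 - 1) = 1*(-105) = -105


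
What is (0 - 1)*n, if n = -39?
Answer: 39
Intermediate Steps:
(0 - 1)*n = (0 - 1)*(-39) = -1*(-39) = 39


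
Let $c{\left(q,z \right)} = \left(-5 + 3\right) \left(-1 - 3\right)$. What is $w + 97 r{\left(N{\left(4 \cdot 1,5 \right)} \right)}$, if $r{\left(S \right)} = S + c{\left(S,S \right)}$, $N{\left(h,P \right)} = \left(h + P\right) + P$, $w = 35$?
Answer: $2169$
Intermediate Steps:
$c{\left(q,z \right)} = 8$ ($c{\left(q,z \right)} = \left(-2\right) \left(-4\right) = 8$)
$N{\left(h,P \right)} = h + 2 P$ ($N{\left(h,P \right)} = \left(P + h\right) + P = h + 2 P$)
$r{\left(S \right)} = 8 + S$ ($r{\left(S \right)} = S + 8 = 8 + S$)
$w + 97 r{\left(N{\left(4 \cdot 1,5 \right)} \right)} = 35 + 97 \left(8 + \left(4 \cdot 1 + 2 \cdot 5\right)\right) = 35 + 97 \left(8 + \left(4 + 10\right)\right) = 35 + 97 \left(8 + 14\right) = 35 + 97 \cdot 22 = 35 + 2134 = 2169$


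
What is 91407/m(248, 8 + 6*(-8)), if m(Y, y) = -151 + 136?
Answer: -30469/5 ≈ -6093.8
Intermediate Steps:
m(Y, y) = -15
91407/m(248, 8 + 6*(-8)) = 91407/(-15) = 91407*(-1/15) = -30469/5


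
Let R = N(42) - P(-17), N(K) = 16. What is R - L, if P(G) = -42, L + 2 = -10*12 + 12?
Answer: 168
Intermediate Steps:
L = -110 (L = -2 + (-10*12 + 12) = -2 + (-120 + 12) = -2 - 108 = -110)
R = 58 (R = 16 - 1*(-42) = 16 + 42 = 58)
R - L = 58 - 1*(-110) = 58 + 110 = 168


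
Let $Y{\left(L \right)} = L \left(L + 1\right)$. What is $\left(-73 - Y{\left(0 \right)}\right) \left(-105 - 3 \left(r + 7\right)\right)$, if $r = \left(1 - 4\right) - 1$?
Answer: $8322$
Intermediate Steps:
$Y{\left(L \right)} = L \left(1 + L\right)$
$r = -4$ ($r = \left(1 - 4\right) - 1 = -3 - 1 = -4$)
$\left(-73 - Y{\left(0 \right)}\right) \left(-105 - 3 \left(r + 7\right)\right) = \left(-73 - 0 \left(1 + 0\right)\right) \left(-105 - 3 \left(-4 + 7\right)\right) = \left(-73 - 0 \cdot 1\right) \left(-105 - 9\right) = \left(-73 - 0\right) \left(-105 - 9\right) = \left(-73 + 0\right) \left(-114\right) = \left(-73\right) \left(-114\right) = 8322$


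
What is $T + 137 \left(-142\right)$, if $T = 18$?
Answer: $-19436$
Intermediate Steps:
$T + 137 \left(-142\right) = 18 + 137 \left(-142\right) = 18 - 19454 = -19436$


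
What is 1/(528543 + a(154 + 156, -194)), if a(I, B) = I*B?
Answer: 1/468403 ≈ 2.1349e-6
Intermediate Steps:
a(I, B) = B*I
1/(528543 + a(154 + 156, -194)) = 1/(528543 - 194*(154 + 156)) = 1/(528543 - 194*310) = 1/(528543 - 60140) = 1/468403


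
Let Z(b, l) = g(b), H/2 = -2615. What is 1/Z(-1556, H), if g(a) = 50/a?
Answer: -778/25 ≈ -31.120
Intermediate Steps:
H = -5230 (H = 2*(-2615) = -5230)
Z(b, l) = 50/b
1/Z(-1556, H) = 1/(50/(-1556)) = 1/(50*(-1/1556)) = 1/(-25/778) = -778/25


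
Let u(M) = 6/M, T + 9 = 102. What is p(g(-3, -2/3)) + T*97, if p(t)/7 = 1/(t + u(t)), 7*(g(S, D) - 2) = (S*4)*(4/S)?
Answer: 1795424/199 ≈ 9022.2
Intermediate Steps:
T = 93 (T = -9 + 102 = 93)
g(S, D) = 30/7 (g(S, D) = 2 + ((S*4)*(4/S))/7 = 2 + ((4*S)*(4/S))/7 = 2 + (1/7)*16 = 2 + 16/7 = 30/7)
p(t) = 7/(t + 6/t)
p(g(-3, -2/3)) + T*97 = 7*(30/7)/(6 + (30/7)**2) + 93*97 = 7*(30/7)/(6 + 900/49) + 9021 = 7*(30/7)/(1194/49) + 9021 = 7*(30/7)*(49/1194) + 9021 = 245/199 + 9021 = 1795424/199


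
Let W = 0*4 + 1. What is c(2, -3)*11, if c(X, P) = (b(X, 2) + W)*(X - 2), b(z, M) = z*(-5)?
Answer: 0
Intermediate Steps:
b(z, M) = -5*z
W = 1 (W = 0 + 1 = 1)
c(X, P) = (1 - 5*X)*(-2 + X) (c(X, P) = (-5*X + 1)*(X - 2) = (1 - 5*X)*(-2 + X))
c(2, -3)*11 = (-2 - 5*2**2 + 11*2)*11 = (-2 - 5*4 + 22)*11 = (-2 - 20 + 22)*11 = 0*11 = 0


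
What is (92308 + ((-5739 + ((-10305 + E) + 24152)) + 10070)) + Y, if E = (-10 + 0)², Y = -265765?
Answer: -155179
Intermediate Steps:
E = 100 (E = (-10)² = 100)
(92308 + ((-5739 + ((-10305 + E) + 24152)) + 10070)) + Y = (92308 + ((-5739 + ((-10305 + 100) + 24152)) + 10070)) - 265765 = (92308 + ((-5739 + (-10205 + 24152)) + 10070)) - 265765 = (92308 + ((-5739 + 13947) + 10070)) - 265765 = (92308 + (8208 + 10070)) - 265765 = (92308 + 18278) - 265765 = 110586 - 265765 = -155179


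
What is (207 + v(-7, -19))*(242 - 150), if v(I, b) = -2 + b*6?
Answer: 8372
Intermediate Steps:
v(I, b) = -2 + 6*b
(207 + v(-7, -19))*(242 - 150) = (207 + (-2 + 6*(-19)))*(242 - 150) = (207 + (-2 - 114))*92 = (207 - 116)*92 = 91*92 = 8372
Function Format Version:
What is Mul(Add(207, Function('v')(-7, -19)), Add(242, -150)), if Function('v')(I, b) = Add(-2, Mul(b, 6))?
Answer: 8372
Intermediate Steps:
Function('v')(I, b) = Add(-2, Mul(6, b))
Mul(Add(207, Function('v')(-7, -19)), Add(242, -150)) = Mul(Add(207, Add(-2, Mul(6, -19))), Add(242, -150)) = Mul(Add(207, Add(-2, -114)), 92) = Mul(Add(207, -116), 92) = Mul(91, 92) = 8372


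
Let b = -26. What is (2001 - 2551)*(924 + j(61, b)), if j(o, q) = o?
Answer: -541750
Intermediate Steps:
(2001 - 2551)*(924 + j(61, b)) = (2001 - 2551)*(924 + 61) = -550*985 = -541750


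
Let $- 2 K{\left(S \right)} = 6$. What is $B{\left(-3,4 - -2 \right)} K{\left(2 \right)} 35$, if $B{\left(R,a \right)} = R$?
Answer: $315$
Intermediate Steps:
$K{\left(S \right)} = -3$ ($K{\left(S \right)} = \left(- \frac{1}{2}\right) 6 = -3$)
$B{\left(-3,4 - -2 \right)} K{\left(2 \right)} 35 = \left(-3\right) \left(-3\right) 35 = 9 \cdot 35 = 315$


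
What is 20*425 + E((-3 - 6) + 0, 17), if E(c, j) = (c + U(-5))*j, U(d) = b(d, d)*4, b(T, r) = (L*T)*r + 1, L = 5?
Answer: 16915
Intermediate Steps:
b(T, r) = 1 + 5*T*r (b(T, r) = (5*T)*r + 1 = 5*T*r + 1 = 1 + 5*T*r)
U(d) = 4 + 20*d² (U(d) = (1 + 5*d*d)*4 = (1 + 5*d²)*4 = 4 + 20*d²)
E(c, j) = j*(504 + c) (E(c, j) = (c + (4 + 20*(-5)²))*j = (c + (4 + 20*25))*j = (c + (4 + 500))*j = (c + 504)*j = (504 + c)*j = j*(504 + c))
20*425 + E((-3 - 6) + 0, 17) = 20*425 + 17*(504 + ((-3 - 6) + 0)) = 8500 + 17*(504 + (-9 + 0)) = 8500 + 17*(504 - 9) = 8500 + 17*495 = 8500 + 8415 = 16915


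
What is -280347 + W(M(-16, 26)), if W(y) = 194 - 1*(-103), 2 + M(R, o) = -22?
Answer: -280050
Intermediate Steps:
M(R, o) = -24 (M(R, o) = -2 - 22 = -24)
W(y) = 297 (W(y) = 194 + 103 = 297)
-280347 + W(M(-16, 26)) = -280347 + 297 = -280050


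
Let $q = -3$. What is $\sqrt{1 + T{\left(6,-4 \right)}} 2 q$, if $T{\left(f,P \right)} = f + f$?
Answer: $- 6 \sqrt{13} \approx -21.633$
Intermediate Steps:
$T{\left(f,P \right)} = 2 f$
$\sqrt{1 + T{\left(6,-4 \right)}} 2 q = \sqrt{1 + 2 \cdot 6} \cdot 2 \left(-3\right) = \sqrt{1 + 12} \cdot 2 \left(-3\right) = \sqrt{13} \cdot 2 \left(-3\right) = 2 \sqrt{13} \left(-3\right) = - 6 \sqrt{13}$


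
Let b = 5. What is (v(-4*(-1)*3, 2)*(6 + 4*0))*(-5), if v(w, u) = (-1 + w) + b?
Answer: -480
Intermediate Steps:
v(w, u) = 4 + w (v(w, u) = (-1 + w) + 5 = 4 + w)
(v(-4*(-1)*3, 2)*(6 + 4*0))*(-5) = ((4 - 4*(-1)*3)*(6 + 4*0))*(-5) = ((4 + 4*3)*(6 + 0))*(-5) = ((4 + 12)*6)*(-5) = (16*6)*(-5) = 96*(-5) = -480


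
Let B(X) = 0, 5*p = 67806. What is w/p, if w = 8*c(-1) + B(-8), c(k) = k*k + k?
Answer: 0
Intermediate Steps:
p = 67806/5 (p = (⅕)*67806 = 67806/5 ≈ 13561.)
c(k) = k + k² (c(k) = k² + k = k + k²)
w = 0 (w = 8*(-(1 - 1)) + 0 = 8*(-1*0) + 0 = 8*0 + 0 = 0 + 0 = 0)
w/p = 0/(67806/5) = 0*(5/67806) = 0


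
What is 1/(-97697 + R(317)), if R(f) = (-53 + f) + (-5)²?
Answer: -1/97408 ≈ -1.0266e-5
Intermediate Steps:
R(f) = -28 + f (R(f) = (-53 + f) + 25 = -28 + f)
1/(-97697 + R(317)) = 1/(-97697 + (-28 + 317)) = 1/(-97697 + 289) = 1/(-97408) = -1/97408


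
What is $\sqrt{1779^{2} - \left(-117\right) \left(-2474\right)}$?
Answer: $3 \sqrt{319487} \approx 1695.7$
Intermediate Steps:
$\sqrt{1779^{2} - \left(-117\right) \left(-2474\right)} = \sqrt{3164841 - 289458} = \sqrt{2875383} = 3 \sqrt{319487}$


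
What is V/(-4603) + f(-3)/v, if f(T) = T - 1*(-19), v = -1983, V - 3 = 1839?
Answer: -3726334/9127749 ≈ -0.40824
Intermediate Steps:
V = 1842 (V = 3 + 1839 = 1842)
f(T) = 19 + T (f(T) = T + 19 = 19 + T)
V/(-4603) + f(-3)/v = 1842/(-4603) + (19 - 3)/(-1983) = 1842*(-1/4603) + 16*(-1/1983) = -1842/4603 - 16/1983 = -3726334/9127749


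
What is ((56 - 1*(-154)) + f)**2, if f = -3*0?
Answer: 44100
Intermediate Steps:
f = 0
((56 - 1*(-154)) + f)**2 = ((56 - 1*(-154)) + 0)**2 = ((56 + 154) + 0)**2 = (210 + 0)**2 = 210**2 = 44100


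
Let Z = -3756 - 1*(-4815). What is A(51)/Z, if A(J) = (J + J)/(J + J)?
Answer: 1/1059 ≈ 0.00094429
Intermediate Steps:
A(J) = 1 (A(J) = (2*J)/((2*J)) = (2*J)*(1/(2*J)) = 1)
Z = 1059 (Z = -3756 + 4815 = 1059)
A(51)/Z = 1/1059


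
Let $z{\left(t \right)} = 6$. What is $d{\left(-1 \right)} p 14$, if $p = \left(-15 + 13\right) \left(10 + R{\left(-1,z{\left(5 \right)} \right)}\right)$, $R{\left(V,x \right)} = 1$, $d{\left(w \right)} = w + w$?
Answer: $616$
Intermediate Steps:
$d{\left(w \right)} = 2 w$
$p = -22$ ($p = \left(-15 + 13\right) \left(10 + 1\right) = \left(-2\right) 11 = -22$)
$d{\left(-1 \right)} p 14 = 2 \left(-1\right) \left(-22\right) 14 = \left(-2\right) \left(-22\right) 14 = 44 \cdot 14 = 616$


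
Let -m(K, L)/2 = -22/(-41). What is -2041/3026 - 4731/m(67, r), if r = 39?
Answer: 293433221/66572 ≈ 4407.8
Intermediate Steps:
m(K, L) = -44/41 (m(K, L) = -(-44)/(-41) = -(-44)*(-1)/41 = -2*22/41 = -44/41)
-2041/3026 - 4731/m(67, r) = -2041/3026 - 4731/(-44/41) = -2041*1/3026 - 4731*(-41/44) = -2041/3026 + 193971/44 = 293433221/66572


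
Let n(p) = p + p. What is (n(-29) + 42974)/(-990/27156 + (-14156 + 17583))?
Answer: 194237816/15510437 ≈ 12.523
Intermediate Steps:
n(p) = 2*p
(n(-29) + 42974)/(-990/27156 + (-14156 + 17583)) = (2*(-29) + 42974)/(-990/27156 + (-14156 + 17583)) = (-58 + 42974)/(-990*1/27156 + 3427) = 42916/(-165/4526 + 3427) = 42916/(15510437/4526) = 42916*(4526/15510437) = 194237816/15510437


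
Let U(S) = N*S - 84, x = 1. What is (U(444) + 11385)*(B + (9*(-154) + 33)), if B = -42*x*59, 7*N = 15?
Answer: -328573377/7 ≈ -4.6939e+7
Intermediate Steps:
N = 15/7 (N = (⅐)*15 = 15/7 ≈ 2.1429)
U(S) = -84 + 15*S/7 (U(S) = 15*S/7 - 84 = -84 + 15*S/7)
B = -2478 (B = -42*1*59 = -42*59 = -2478)
(U(444) + 11385)*(B + (9*(-154) + 33)) = ((-84 + (15/7)*444) + 11385)*(-2478 + (9*(-154) + 33)) = ((-84 + 6660/7) + 11385)*(-2478 + (-1386 + 33)) = (6072/7 + 11385)*(-2478 - 1353) = (85767/7)*(-3831) = -328573377/7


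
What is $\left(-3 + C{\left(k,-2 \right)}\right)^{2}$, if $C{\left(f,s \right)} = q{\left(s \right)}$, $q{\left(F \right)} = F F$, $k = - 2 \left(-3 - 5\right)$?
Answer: $1$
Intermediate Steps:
$k = 16$ ($k = \left(-2\right) \left(-8\right) = 16$)
$q{\left(F \right)} = F^{2}$
$C{\left(f,s \right)} = s^{2}$
$\left(-3 + C{\left(k,-2 \right)}\right)^{2} = \left(-3 + \left(-2\right)^{2}\right)^{2} = \left(-3 + 4\right)^{2} = 1^{2} = 1$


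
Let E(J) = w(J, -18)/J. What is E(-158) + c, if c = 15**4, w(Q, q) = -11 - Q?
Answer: 7998603/158 ≈ 50624.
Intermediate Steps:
E(J) = (-11 - J)/J
c = 50625
E(-158) + c = (-11 - 1*(-158))/(-158) + 50625 = -(-11 + 158)/158 + 50625 = -1/158*147 + 50625 = -147/158 + 50625 = 7998603/158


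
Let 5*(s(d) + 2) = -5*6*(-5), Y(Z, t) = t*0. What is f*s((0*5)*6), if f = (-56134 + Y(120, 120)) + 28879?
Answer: -763140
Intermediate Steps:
Y(Z, t) = 0
s(d) = 28 (s(d) = -2 + (-5*6*(-5))/5 = -2 + (-30*(-5))/5 = -2 + (⅕)*150 = -2 + 30 = 28)
f = -27255 (f = (-56134 + 0) + 28879 = -56134 + 28879 = -27255)
f*s((0*5)*6) = -27255*28 = -763140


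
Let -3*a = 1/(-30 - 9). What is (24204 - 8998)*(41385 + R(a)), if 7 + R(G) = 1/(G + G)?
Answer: 630083419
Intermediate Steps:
a = 1/117 (a = -1/(3*(-30 - 9)) = -1/3/(-39) = -1/3*(-1/39) = 1/117 ≈ 0.0085470)
R(G) = -7 + 1/(2*G) (R(G) = -7 + 1/(G + G) = -7 + 1/(2*G))
(24204 - 8998)*(41385 + R(a)) = (24204 - 8998)*(41385 + (-7 + 1/(2*(1/117)))) = 15206*(41385 + (-7 + (1/2)*117)) = 15206*(41385 + (-7 + 117/2)) = 15206*(41385 + 103/2) = 15206*(82873/2) = 630083419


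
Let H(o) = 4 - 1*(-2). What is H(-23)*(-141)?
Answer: -846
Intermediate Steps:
H(o) = 6 (H(o) = 4 + 2 = 6)
H(-23)*(-141) = 6*(-141) = -846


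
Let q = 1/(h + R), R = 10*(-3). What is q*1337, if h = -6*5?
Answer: -1337/60 ≈ -22.283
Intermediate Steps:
R = -30
h = -30
q = -1/60 (q = 1/(-30 - 30) = 1/(-60) = -1/60 ≈ -0.016667)
q*1337 = -1/60*1337 = -1337/60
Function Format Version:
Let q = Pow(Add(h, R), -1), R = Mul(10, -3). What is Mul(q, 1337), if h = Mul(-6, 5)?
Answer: Rational(-1337, 60) ≈ -22.283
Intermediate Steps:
R = -30
h = -30
q = Rational(-1, 60) (q = Pow(Add(-30, -30), -1) = Pow(-60, -1) = Rational(-1, 60) ≈ -0.016667)
Mul(q, 1337) = Mul(Rational(-1, 60), 1337) = Rational(-1337, 60)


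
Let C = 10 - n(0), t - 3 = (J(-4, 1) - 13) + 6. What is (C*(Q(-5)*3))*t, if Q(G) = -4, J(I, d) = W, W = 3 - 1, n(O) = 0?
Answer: 240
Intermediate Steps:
W = 2
J(I, d) = 2
t = -2 (t = 3 + ((2 - 13) + 6) = 3 + (-11 + 6) = 3 - 5 = -2)
C = 10 (C = 10 - 1*0 = 10 + 0 = 10)
(C*(Q(-5)*3))*t = (10*(-4*3))*(-2) = (10*(-12))*(-2) = -120*(-2) = 240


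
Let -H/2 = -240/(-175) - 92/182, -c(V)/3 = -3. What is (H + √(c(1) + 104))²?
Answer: 24014769/207025 - 1576*√113/455 ≈ 79.179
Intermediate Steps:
c(V) = 9 (c(V) = -3*(-3) = 9)
H = -788/455 (H = -2*(-240/(-175) - 92/182) = -2*(-240*(-1/175) - 92*1/182) = -2*(48/35 - 46/91) = -2*394/455 = -788/455 ≈ -1.7319)
(H + √(c(1) + 104))² = (-788/455 + √(9 + 104))² = (-788/455 + √113)²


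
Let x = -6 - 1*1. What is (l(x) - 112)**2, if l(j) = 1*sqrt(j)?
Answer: (112 - I*sqrt(7))**2 ≈ 12537.0 - 592.65*I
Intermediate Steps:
x = -7 (x = -6 - 1 = -7)
l(j) = sqrt(j)
(l(x) - 112)**2 = (sqrt(-7) - 112)**2 = (I*sqrt(7) - 112)**2 = (-112 + I*sqrt(7))**2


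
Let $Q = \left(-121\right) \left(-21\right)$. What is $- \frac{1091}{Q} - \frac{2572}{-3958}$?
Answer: $\frac{1108637}{5028639} \approx 0.22046$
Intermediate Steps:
$Q = 2541$
$- \frac{1091}{Q} - \frac{2572}{-3958} = - \frac{1091}{2541} - \frac{2572}{-3958} = \left(-1091\right) \frac{1}{2541} - - \frac{1286}{1979} = - \frac{1091}{2541} + \frac{1286}{1979} = \frac{1108637}{5028639}$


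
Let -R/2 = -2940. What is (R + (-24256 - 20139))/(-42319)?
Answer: 38515/42319 ≈ 0.91011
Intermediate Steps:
R = 5880 (R = -2*(-2940) = 5880)
(R + (-24256 - 20139))/(-42319) = (5880 + (-24256 - 20139))/(-42319) = (5880 - 44395)*(-1/42319) = -38515*(-1/42319) = 38515/42319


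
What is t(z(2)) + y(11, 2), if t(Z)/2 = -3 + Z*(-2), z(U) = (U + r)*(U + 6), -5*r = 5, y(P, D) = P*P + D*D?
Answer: 87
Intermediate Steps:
y(P, D) = D² + P² (y(P, D) = P² + D² = D² + P²)
r = -1 (r = -⅕*5 = -1)
z(U) = (-1 + U)*(6 + U) (z(U) = (U - 1)*(U + 6) = (-1 + U)*(6 + U))
t(Z) = -6 - 4*Z (t(Z) = 2*(-3 + Z*(-2)) = 2*(-3 - 2*Z) = -6 - 4*Z)
t(z(2)) + y(11, 2) = (-6 - 4*(-6 + 2² + 5*2)) + (2² + 11²) = (-6 - 4*(-6 + 4 + 10)) + (4 + 121) = (-6 - 4*8) + 125 = (-6 - 32) + 125 = -38 + 125 = 87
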